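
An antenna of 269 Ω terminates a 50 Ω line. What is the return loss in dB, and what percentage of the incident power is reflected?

Γ = (269 − 50)/(269 + 50) = 0.687
RL = −20·log₁₀(0.687) = 3.27 dB
P_refl/P_inc = |Γ|² = 0.471

RL ≈ 3.27 dB; 47.1% of incident power reflected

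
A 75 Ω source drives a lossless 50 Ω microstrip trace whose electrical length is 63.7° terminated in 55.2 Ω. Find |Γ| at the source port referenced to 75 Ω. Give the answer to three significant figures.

tan(βl) = 2.02
Z_in = Z_0·(Z_L + jZ_0·tanβl)/(Z_0 + jZ_L·tanβl) = 46.9 − j3.7 Ω
Γ_s = (Z_in − Z_s)/(Z_in + Z_s) = (-28.1 − j3.7)/(122 − j3.7), |Γ_s| = 0.232

|Γ| ≈ 0.232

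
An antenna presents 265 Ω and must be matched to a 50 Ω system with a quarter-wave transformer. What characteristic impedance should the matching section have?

Z_qwt ≈ 115 Ω

Z_qwt = √(Z_0·R_L) = √(50 × 265) = √13250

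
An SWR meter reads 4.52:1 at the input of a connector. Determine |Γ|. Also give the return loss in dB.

|Γ| = (S − 1)/(S + 1) = (4.52 − 1)/(4.52 + 1) = 3.52/5.52
RL = −20·log₁₀|Γ| = −20·log₁₀(0.638)

|Γ| ≈ 0.638; return loss ≈ 3.91 dB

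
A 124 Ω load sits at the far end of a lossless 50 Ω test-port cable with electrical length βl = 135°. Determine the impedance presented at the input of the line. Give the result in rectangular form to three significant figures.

tan(βl) = tan(135°) = -1
Z_in = Z_0·(Z_L + jZ_0·tanβl)/(Z_0 + jZ_L·tanβl)
     = 50·(124 − j50)/(50 − j124)

Z_in ≈ 34.7 + j36 Ω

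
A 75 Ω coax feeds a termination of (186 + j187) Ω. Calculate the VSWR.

Γ = (Z_L − Z_0)/(Z_L + Z_0) = (111 + j187)/(261 + j187)
|Γ| = 217/321 = 0.677
VSWR = (1 + |Γ|)/(1 − |Γ|) = 1.68/0.323

VSWR ≈ 5.2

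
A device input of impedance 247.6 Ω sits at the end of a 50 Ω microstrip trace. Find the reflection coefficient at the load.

Γ = (Z_L − Z_0)/(Z_L + Z_0) = (247.6 − 50)/(247.6 + 50) = 197.6/297.6

Γ = 0.664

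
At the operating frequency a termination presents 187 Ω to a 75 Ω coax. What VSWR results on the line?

VSWR ≈ 2.49

For a purely resistive load, VSWR = R_L/Z_0 or Z_0/R_L (whichever > 1) = 187/75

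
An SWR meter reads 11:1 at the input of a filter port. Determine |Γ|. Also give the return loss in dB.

|Γ| = (S − 1)/(S + 1) = (11 − 1)/(11 + 1) = 10/12
RL = −20·log₁₀|Γ| = −20·log₁₀(0.833)

|Γ| ≈ 0.833; return loss ≈ 1.58 dB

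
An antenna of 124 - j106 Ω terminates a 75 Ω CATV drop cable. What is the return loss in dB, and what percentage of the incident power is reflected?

RL ≈ 5.71 dB; 26.8% of incident power reflected

Γ = (49 − j106)/(199 − j106), |Γ| = 0.518
RL = −20·log₁₀(0.518) = 5.71 dB
P_refl/P_inc = |Γ|² = 0.268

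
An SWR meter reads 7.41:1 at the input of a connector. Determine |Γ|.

|Γ| = (S − 1)/(S + 1) = (7.41 − 1)/(7.41 + 1) = 6.41/8.41

|Γ| ≈ 0.762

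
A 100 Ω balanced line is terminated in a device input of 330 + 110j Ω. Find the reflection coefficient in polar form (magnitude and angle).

Γ ≈ 0.574 ∠ 11.2°

Γ = (Z_L − Z_0)/(Z_L + Z_0) = (230 + j110)/(430 + j110)
|Γ| = 255/444 = 0.574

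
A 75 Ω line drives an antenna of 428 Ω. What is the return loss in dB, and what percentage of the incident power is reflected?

RL ≈ 3.08 dB; 49.3% of incident power reflected

Γ = (428 − 75)/(428 + 75) = 0.702
RL = −20·log₁₀(0.702) = 3.08 dB
P_refl/P_inc = |Γ|² = 0.493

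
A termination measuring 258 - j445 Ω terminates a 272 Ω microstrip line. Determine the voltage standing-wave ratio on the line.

VSWR ≈ 4.61

Γ = (Z_L − Z_0)/(Z_L + Z_0) = (-14 − j445)/(530 − j445)
|Γ| = 445/692 = 0.643
VSWR = (1 + |Γ|)/(1 − |Γ|) = 1.64/0.357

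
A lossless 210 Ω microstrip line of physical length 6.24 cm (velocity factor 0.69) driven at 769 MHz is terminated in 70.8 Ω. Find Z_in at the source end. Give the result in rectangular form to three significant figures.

λ = v/f = 0.69·c / 769 MHz = 0.269 m
βl = 2π·l/λ = 2π × 0.232 = 83.5°
tan(βl) = tan(83.5°) = 8.71
Z_in = Z_0·(Z_L + jZ_0·tanβl)/(Z_0 + jZ_L·tanβl)
     = 210·(70.8 + j1830)/(210 + j617)

Z_in ≈ 566 + j168 Ω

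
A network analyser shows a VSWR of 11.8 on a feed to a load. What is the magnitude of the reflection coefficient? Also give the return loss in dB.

|Γ| = (S − 1)/(S + 1) = (11.8 − 1)/(11.8 + 1) = 10.8/12.8
RL = −20·log₁₀|Γ| = −20·log₁₀(0.844)

|Γ| ≈ 0.844; return loss ≈ 1.48 dB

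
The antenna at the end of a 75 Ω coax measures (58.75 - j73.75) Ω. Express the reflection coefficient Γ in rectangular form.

Γ ≈ 0.14 − j0.474

Γ = (Z_L − Z_0)/(Z_L + Z_0) = (-16.25 − j73.75)/(133.8 − j73.75)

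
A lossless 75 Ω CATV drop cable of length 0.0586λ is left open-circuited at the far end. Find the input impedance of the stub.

Z_in ≈ −j194 Ω

βl = 2π × 0.0586 = 21.1°
tan(βl) = 0.386
For an open-circuited stub, Z_in = −jZ_0·cot(βl) = −jZ_0/tan(βl)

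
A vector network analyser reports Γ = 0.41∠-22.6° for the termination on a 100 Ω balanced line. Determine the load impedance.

Z_L = Z_0·(1 + Γ)/(1 − Γ) = 100·(1.38 − j0.158)/(0.621 + j0.158)

Z_L ≈ 202 − j76.7 Ω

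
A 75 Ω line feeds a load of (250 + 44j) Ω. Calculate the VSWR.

Γ = (Z_L − Z_0)/(Z_L + Z_0) = (175 + j44)/(325 + j44)
|Γ| = 180/328 = 0.55
VSWR = (1 + |Γ|)/(1 − |Γ|) = 1.55/0.45

VSWR ≈ 3.45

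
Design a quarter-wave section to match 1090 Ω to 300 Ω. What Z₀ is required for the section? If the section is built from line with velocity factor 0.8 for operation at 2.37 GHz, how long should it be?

Z_qwt = √(Z_0·R_L) = √(300 × 1090) = √327000
λ = 0.8·c/f = 0.101 m, so l = λ/4 = 0.0253 m

Z_qwt ≈ 572 Ω; length ≈ 2.53 cm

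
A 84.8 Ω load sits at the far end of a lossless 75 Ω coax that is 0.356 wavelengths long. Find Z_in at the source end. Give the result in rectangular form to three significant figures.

Z_in ≈ 72.3 + j8.65 Ω

βl = 2π × 0.356 = 128°
tan(βl) = tan(128°) = -1.27
Z_in = Z_0·(Z_L + jZ_0·tanβl)/(Z_0 + jZ_L·tanβl)
     = 75·(84.8 − j95.4)/(75 − j108)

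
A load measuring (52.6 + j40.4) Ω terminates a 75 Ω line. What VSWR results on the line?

VSWR ≈ 2.05

Γ = (Z_L − Z_0)/(Z_L + Z_0) = (-22.4 + j40.4)/(127.6 + j40.4)
|Γ| = 46.2/134 = 0.345
VSWR = (1 + |Γ|)/(1 − |Γ|) = 1.35/0.655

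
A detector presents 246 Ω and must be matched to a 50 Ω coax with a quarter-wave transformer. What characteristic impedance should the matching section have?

Z_qwt = √(Z_0·R_L) = √(50 × 246) = √12300

Z_qwt ≈ 111 Ω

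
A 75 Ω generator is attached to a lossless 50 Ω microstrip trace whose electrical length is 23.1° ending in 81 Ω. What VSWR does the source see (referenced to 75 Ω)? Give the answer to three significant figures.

tan(βl) = 0.427
Z_in = Z_0·(Z_L + jZ_0·tanβl)/(Z_0 + jZ_L·tanβl) = 64.8 − j23.4 Ω
Γ_s = (Z_in − Z_s)/(Z_in + Z_s) = (-10.2 − j23.4)/(140 − j23.4), |Γ_s| = 0.18
VSWR = (1 + |Γ_s|)/(1 − |Γ_s|)

VSWR ≈ 1.44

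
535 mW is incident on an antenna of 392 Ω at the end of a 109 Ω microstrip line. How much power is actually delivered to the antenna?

Γ = (392 − 109)/(392 + 109) = 0.565
|Γ|² = 0.319
P_refl = |Γ|²·P_inc = 171 mW, P_del = (1 − |Γ|²)·P_inc = 364 mW

P_delivered ≈ 364 mW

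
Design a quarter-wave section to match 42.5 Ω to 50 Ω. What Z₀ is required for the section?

Z_qwt ≈ 46.1 Ω

Z_qwt = √(Z_0·R_L) = √(50 × 42.5) = √2125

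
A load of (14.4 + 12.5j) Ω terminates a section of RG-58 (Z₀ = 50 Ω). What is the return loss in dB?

Γ = (-35.6 + j12.5)/(64.4 + j12.5), |Γ| = 0.575
RL = −20·log₁₀|Γ| = −20·log₁₀(0.575)

RL ≈ 4.8 dB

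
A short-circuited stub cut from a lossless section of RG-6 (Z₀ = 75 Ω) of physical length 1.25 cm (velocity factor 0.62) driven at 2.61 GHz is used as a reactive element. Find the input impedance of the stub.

λ = v/f = 0.62·c / 2.61 GHz = 0.0713 m
βl = 2π·l/λ = 2π × 0.175 = 63.1°
tan(βl) = 1.97
For a short-circuited stub, Z_in = jZ_0·tan(βl)

Z_in ≈ +j148 Ω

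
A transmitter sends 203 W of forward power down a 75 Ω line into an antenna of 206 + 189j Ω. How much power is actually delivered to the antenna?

|Γ| = |(131 + j189)/(281 + j189)| = 0.679
|Γ|² = 0.461
P_refl = |Γ|²·P_inc = 93.6 W, P_del = (1 − |Γ|²)·P_inc = 109 W

P_delivered ≈ 109 W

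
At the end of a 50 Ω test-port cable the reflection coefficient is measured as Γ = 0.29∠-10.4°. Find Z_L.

Z_L ≈ 89.2 − j10.2 Ω

Z_L = Z_0·(1 + Γ)/(1 − Γ) = 50·(1.29 − j0.0524)/(0.715 + j0.0524)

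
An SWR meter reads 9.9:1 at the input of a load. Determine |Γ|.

|Γ| ≈ 0.817

|Γ| = (S − 1)/(S + 1) = (9.9 − 1)/(9.9 + 1) = 8.9/10.9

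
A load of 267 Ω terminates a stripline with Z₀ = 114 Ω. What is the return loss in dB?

RL ≈ 7.92 dB

Γ = (267 − 114)/(267 + 114) = 0.402
RL = −20·log₁₀|Γ| = −20·log₁₀(0.402)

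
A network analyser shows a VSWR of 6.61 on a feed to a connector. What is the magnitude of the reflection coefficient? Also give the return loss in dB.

|Γ| ≈ 0.737; return loss ≈ 2.65 dB

|Γ| = (S − 1)/(S + 1) = (6.61 − 1)/(6.61 + 1) = 5.61/7.61
RL = −20·log₁₀|Γ| = −20·log₁₀(0.737)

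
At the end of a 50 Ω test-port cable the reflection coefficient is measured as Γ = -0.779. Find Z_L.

Z_L ≈ 6.21 Ω

Z_L = Z_0·(1 + Γ)/(1 − Γ) = 50·(0.221)/(1.78)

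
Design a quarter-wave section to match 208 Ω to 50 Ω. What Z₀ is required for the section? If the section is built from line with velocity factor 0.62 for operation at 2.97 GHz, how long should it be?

Z_qwt = √(Z_0·R_L) = √(50 × 208) = √10400
λ = 0.62·c/f = 0.0626 m, so l = λ/4 = 0.0157 m

Z_qwt ≈ 102 Ω; length ≈ 1.57 cm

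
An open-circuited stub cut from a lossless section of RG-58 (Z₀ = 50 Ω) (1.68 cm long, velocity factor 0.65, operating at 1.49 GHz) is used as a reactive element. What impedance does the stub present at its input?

Z_in ≈ −j47.9 Ω

λ = v/f = 0.65·c / 1.49 GHz = 0.131 m
βl = 2π·l/λ = 2π × 0.128 = 46.2°
tan(βl) = 1.04
For an open-circuited stub, Z_in = −jZ_0·cot(βl) = −jZ_0/tan(βl)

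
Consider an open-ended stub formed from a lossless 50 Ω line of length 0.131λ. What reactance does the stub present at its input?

X_in ≈ -46.4 Ω (capacitive)

βl = 2π × 0.131 = 47.2°
tan(βl) = 1.08
For an open-ended stub, Z_in = −jZ_0·cot(βl) = −jZ_0/tan(βl)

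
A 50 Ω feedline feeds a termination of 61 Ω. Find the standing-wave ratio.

Γ = (61 − 50)/(61 + 50) = 0.0991
VSWR = (1 + 0.0991)/(1 − 0.0991)

VSWR ≈ 1.22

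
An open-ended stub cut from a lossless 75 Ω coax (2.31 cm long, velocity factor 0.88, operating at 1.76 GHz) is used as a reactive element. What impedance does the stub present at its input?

λ = v/f = 0.88·c / 1.76 GHz = 0.15 m
βl = 2π·l/λ = 2π × 0.154 = 55.4°
tan(βl) = 1.45
For an open-ended stub, Z_in = −jZ_0·cot(βl) = −jZ_0/tan(βl)

Z_in ≈ −j51.7 Ω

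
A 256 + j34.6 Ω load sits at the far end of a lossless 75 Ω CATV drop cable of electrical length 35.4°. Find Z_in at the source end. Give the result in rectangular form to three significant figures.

tan(βl) = tan(35.4°) = 0.711
Z_in = Z_0·(Z_L + jZ_0·tanβl)/(Z_0 + jZ_L·tanβl)
     = 75·(256 + j87.9)/(50.4 + j182)

Z_in ≈ 60.8 − j88.7 Ω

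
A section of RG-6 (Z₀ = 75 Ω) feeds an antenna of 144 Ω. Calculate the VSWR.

VSWR ≈ 1.92

Γ = (144 − 75)/(144 + 75) = 0.315
VSWR = (1 + 0.315)/(1 − 0.315)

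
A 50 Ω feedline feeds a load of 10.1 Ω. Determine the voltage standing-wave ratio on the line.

VSWR ≈ 4.95

Γ = (10.1 − 50)/(10.1 + 50) = -0.664
VSWR = (1 + 0.664)/(1 − 0.664)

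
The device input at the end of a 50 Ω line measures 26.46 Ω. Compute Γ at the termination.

Γ = (Z_L − Z_0)/(Z_L + Z_0) = (26.46 − 50)/(26.46 + 50) = -23.54/76.46

Γ = -0.308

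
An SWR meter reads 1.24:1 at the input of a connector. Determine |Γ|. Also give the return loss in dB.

|Γ| ≈ 0.107; return loss ≈ 19.4 dB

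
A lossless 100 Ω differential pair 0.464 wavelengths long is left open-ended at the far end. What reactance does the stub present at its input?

βl = 2π × 0.464 = 167°
tan(βl) = -0.23
For an open-ended stub, Z_in = −jZ_0·cot(βl) = −jZ_0/tan(βl)

X_in ≈ 435 Ω (inductive)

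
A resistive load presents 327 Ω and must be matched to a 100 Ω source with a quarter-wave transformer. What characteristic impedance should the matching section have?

Z_qwt = √(Z_0·R_L) = √(100 × 327) = √32700

Z_qwt ≈ 181 Ω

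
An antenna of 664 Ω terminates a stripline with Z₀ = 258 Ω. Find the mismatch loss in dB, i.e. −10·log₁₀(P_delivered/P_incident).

mismatch loss ≈ 0.936 dB

Γ = (664 − 258)/(664 + 258) = 0.44
|Γ|² = 0.194, so P_del/P_inc = 1 − |Γ|² = 0.806
ML = −10·log₁₀(1 − |Γ|²)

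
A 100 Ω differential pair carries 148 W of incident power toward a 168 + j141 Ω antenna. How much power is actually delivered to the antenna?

P_delivered ≈ 108 W

|Γ| = |(68 + j141)/(268 + j141)| = 0.517
|Γ|² = 0.267
P_refl = |Γ|²·P_inc = 39.5 W, P_del = (1 − |Γ|²)·P_inc = 108 W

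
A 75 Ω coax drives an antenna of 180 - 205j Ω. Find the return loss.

RL ≈ 3.05 dB

Γ = (105 − j205)/(255 − j205), |Γ| = 0.704
RL = −20·log₁₀|Γ| = −20·log₁₀(0.704)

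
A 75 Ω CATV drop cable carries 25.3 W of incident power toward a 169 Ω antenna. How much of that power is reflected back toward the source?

Γ = (169 − 75)/(169 + 75) = 0.385
|Γ|² = 0.148
P_refl = |Γ|²·P_inc = 3.75 W, P_del = (1 − |Γ|²)·P_inc = 21.5 W

P_reflected ≈ 3.75 W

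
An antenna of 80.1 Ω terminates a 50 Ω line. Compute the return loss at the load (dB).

Γ = (80.1 − 50)/(80.1 + 50) = 0.231
RL = −20·log₁₀|Γ| = −20·log₁₀(0.231)

RL ≈ 12.7 dB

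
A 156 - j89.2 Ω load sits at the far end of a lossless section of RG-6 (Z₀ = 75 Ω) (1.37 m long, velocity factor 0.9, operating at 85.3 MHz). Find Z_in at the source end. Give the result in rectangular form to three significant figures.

λ = v/f = 0.9·c / 85.3 MHz = 3.17 m
βl = 2π·l/λ = 2π × 0.433 = 156°
tan(βl) = tan(156°) = -0.449
Z_in = Z_0·(Z_L + jZ_0·tanβl)/(Z_0 + jZ_L·tanβl)
     = 75·(156 − j123)/(34.9 − j70.1)

Z_in ≈ 172 + j81.2 Ω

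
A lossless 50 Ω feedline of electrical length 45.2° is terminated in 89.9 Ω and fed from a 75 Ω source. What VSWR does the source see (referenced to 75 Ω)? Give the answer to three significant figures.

VSWR ≈ 2.07

tan(βl) = 1.01
Z_in = Z_0·(Z_L + jZ_0·tanβl)/(Z_0 + jZ_L·tanβl) = 42.3 − j26.3 Ω
Γ_s = (Z_in − Z_s)/(Z_in + Z_s) = (-32.7 − j26.3)/(117 − j26.3), |Γ_s| = 0.349
VSWR = (1 + |Γ_s|)/(1 − |Γ_s|)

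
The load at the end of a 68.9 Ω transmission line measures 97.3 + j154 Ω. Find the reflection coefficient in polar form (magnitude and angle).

Γ ≈ 0.691 ∠ 36.7°

Γ = (Z_L − Z_0)/(Z_L + Z_0) = (28.4 + j154)/(166.2 + j154)
|Γ| = 157/227 = 0.691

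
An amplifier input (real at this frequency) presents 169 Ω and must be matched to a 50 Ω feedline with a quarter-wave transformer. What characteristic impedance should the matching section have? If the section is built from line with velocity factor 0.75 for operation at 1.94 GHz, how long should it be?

Z_qwt = √(Z_0·R_L) = √(50 × 169) = √8450
λ = 0.75·c/f = 0.116 m, so l = λ/4 = 0.029 m

Z_qwt ≈ 91.9 Ω; length ≈ 2.9 cm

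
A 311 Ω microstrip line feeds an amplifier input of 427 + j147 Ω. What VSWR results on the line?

VSWR ≈ 1.66

Γ = (Z_L − Z_0)/(Z_L + Z_0) = (116 + j147)/(738 + j147)
|Γ| = 187/752 = 0.249
VSWR = (1 + |Γ|)/(1 − |Γ|) = 1.25/0.751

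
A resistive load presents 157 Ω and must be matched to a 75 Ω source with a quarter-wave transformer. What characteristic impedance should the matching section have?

Z_qwt ≈ 109 Ω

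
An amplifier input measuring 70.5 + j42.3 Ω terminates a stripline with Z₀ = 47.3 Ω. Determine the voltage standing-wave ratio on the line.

VSWR ≈ 2.25

Γ = (Z_L − Z_0)/(Z_L + Z_0) = (23.2 + j42.3)/(117.8 + j42.3)
|Γ| = 48.2/125 = 0.385
VSWR = (1 + |Γ|)/(1 − |Γ|) = 1.39/0.615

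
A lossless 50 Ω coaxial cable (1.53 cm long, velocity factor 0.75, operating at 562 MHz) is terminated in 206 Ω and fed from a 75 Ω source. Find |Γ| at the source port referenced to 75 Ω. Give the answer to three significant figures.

|Γ| ≈ 0.494

λ = v/f = 0.75·c / 562 MHz = 0.4 m
βl = 2π·l/λ = 2π × 0.0382 = 13.8°
tan(βl) = 0.245
Z_in = Z_0·(Z_L + jZ_0·tanβl)/(Z_0 + jZ_L·tanβl) = 108 − j96.9 Ω
Γ_s = (Z_in − Z_s)/(Z_in + Z_s) = (33.2 − j96.9)/(183 − j96.9), |Γ_s| = 0.494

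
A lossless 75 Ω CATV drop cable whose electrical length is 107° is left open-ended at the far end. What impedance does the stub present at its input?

Z_in ≈ +j22.9 Ω

tan(βl) = -3.27
For an open-ended stub, Z_in = −jZ_0·cot(βl) = −jZ_0/tan(βl)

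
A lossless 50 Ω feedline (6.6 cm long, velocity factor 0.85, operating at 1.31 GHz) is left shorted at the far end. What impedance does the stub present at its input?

λ = v/f = 0.85·c / 1.31 GHz = 0.195 m
βl = 2π·l/λ = 2π × 0.339 = 122°
tan(βl) = -1.6
For a shorted stub, Z_in = jZ_0·tan(βl)

Z_in ≈ −j79.8 Ω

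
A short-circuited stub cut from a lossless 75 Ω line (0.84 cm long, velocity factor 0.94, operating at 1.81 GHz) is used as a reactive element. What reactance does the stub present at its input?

X_in ≈ 26.4 Ω (inductive)

λ = v/f = 0.94·c / 1.81 GHz = 0.156 m
βl = 2π·l/λ = 2π × 0.0539 = 19.4°
tan(βl) = 0.352
For a short-circuited stub, Z_in = jZ_0·tan(βl)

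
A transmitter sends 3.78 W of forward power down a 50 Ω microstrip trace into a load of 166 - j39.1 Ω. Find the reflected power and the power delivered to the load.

|Γ| = |(116 − j39.1)/(216 − j39.1)| = 0.558
|Γ|² = 0.311
P_refl = |Γ|²·P_inc = 1.18 W, P_del = (1 − |Γ|²)·P_inc = 2.6 W

P_reflected ≈ 1.18 W; P_delivered ≈ 2.6 W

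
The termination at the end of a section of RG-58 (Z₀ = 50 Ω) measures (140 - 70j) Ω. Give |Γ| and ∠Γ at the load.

Γ = (Z_L − Z_0)/(Z_L + Z_0) = (90 − j70)/(190 − j70)
|Γ| = 114/202 = 0.563

Γ ≈ 0.563 ∠ -17.7°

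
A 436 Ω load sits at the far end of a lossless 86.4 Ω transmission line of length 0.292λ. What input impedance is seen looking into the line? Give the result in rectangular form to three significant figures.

βl = 2π × 0.292 = 105°
tan(βl) = tan(105°) = -3.7
Z_in = Z_0·(Z_L + jZ_0·tanβl)/(Z_0 + jZ_L·tanβl)
     = 86.4·(436 − j320)/(86.4 − j1610)

Z_in ≈ 18.3 + j22.4 Ω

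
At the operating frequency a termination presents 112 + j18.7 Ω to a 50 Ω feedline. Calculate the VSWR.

VSWR ≈ 2.32

Γ = (Z_L − Z_0)/(Z_L + Z_0) = (62 + j18.7)/(162 + j18.7)
|Γ| = 64.8/163 = 0.397
VSWR = (1 + |Γ|)/(1 − |Γ|) = 1.4/0.603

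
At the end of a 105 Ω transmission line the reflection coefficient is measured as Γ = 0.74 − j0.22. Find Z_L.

Z_L ≈ 366 − j398 Ω

Z_L = Z_0·(1 + Γ)/(1 − Γ) = 105·(1.74 − j0.22)/(0.26 + j0.22)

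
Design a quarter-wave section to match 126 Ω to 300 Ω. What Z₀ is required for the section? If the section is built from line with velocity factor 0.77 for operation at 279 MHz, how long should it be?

Z_qwt = √(Z_0·R_L) = √(300 × 126) = √37800
λ = 0.77·c/f = 0.828 m, so l = λ/4 = 0.207 m

Z_qwt ≈ 194 Ω; length ≈ 20.7 cm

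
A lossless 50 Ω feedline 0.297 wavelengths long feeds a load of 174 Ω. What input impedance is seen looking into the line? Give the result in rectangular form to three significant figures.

Z_in ≈ 15.6 + j13.8 Ω

βl = 2π × 0.297 = 107°
tan(βl) = tan(107°) = -3.29
Z_in = Z_0·(Z_L + jZ_0·tanβl)/(Z_0 + jZ_L·tanβl)
     = 50·(174 − j164)/(50 − j572)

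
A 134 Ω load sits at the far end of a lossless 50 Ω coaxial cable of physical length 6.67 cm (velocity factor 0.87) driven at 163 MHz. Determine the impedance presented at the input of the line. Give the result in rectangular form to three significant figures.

Z_in ≈ 94.8 − j54.6 Ω

λ = v/f = 0.87·c / 163 MHz = 1.6 m
βl = 2π·l/λ = 2π × 0.0417 = 15°
tan(βl) = tan(15°) = 0.268
Z_in = Z_0·(Z_L + jZ_0·tanβl)/(Z_0 + jZ_L·tanβl)
     = 50·(134 + j13.4)/(50 + j35.9)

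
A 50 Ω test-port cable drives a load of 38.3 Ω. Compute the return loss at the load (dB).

RL ≈ 17.6 dB

Γ = (38.3 − 50)/(38.3 + 50) = -0.133
RL = −20·log₁₀|Γ| = −20·log₁₀(0.133)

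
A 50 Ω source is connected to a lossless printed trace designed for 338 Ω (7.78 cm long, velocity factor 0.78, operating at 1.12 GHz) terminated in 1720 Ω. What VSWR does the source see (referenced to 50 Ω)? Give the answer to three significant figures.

λ = v/f = 0.78·c / 1.12 GHz = 0.209 m
βl = 2π·l/λ = 2π × 0.372 = 134°
tan(βl) = -1.03
Z_in = Z_0·(Z_L + jZ_0·tanβl)/(Z_0 + jZ_L·tanβl) = 124 + j303 Ω
Γ_s = (Z_in − Z_s)/(Z_in + Z_s) = (74.1 + j303)/(174 + j303), |Γ_s| = 0.893
VSWR = (1 + |Γ_s|)/(1 − |Γ_s|)

VSWR ≈ 17.7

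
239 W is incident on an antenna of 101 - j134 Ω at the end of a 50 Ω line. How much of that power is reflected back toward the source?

|Γ| = |(51 − j134)/(151 − j134)| = 0.71
|Γ|² = 0.504
P_refl = |Γ|²·P_inc = 121 W, P_del = (1 − |Γ|²)·P_inc = 118 W

P_reflected ≈ 121 W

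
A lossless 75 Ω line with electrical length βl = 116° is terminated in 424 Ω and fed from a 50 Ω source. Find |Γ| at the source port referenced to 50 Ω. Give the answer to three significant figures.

|Γ| ≈ 0.649

tan(βl) = -2.05
Z_in = Z_0·(Z_L + jZ_0·tanβl)/(Z_0 + jZ_L·tanβl) = 16.3 + j35.2 Ω
Γ_s = (Z_in − Z_s)/(Z_in + Z_s) = (-33.7 + j35.2)/(66.3 + j35.2), |Γ_s| = 0.649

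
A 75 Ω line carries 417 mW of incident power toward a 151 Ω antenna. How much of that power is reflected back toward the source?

Γ = (151 − 75)/(151 + 75) = 0.336
|Γ|² = 0.113
P_refl = |Γ|²·P_inc = 47.2 mW, P_del = (1 − |Γ|²)·P_inc = 370 mW

P_reflected ≈ 47.2 mW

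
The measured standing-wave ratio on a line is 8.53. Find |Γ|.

|Γ| ≈ 0.79

|Γ| = (S − 1)/(S + 1) = (8.53 − 1)/(8.53 + 1) = 7.53/9.53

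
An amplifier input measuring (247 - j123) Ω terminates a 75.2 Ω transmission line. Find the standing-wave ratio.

VSWR ≈ 4.16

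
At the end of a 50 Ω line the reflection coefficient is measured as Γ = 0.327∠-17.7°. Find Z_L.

Z_L = Z_0·(1 + Γ)/(1 − Γ) = 50·(1.31 − j0.0994)/(0.688 + j0.0994)

Z_L ≈ 92.3 − j20.5 Ω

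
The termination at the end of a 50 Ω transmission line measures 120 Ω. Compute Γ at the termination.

Γ = (Z_L − Z_0)/(Z_L + Z_0) = (120 − 50)/(120 + 50) = 70/170

Γ = 0.412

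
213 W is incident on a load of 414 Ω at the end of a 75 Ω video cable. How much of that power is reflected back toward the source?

P_reflected ≈ 102 W

Γ = (414 − 75)/(414 + 75) = 0.693
|Γ|² = 0.481
P_refl = |Γ|²·P_inc = 102 W, P_del = (1 − |Γ|²)·P_inc = 111 W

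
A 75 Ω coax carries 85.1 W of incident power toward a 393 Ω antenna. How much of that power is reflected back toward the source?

Γ = (393 − 75)/(393 + 75) = 0.679
|Γ|² = 0.462
P_refl = |Γ|²·P_inc = 39.3 W, P_del = (1 − |Γ|²)·P_inc = 45.8 W

P_reflected ≈ 39.3 W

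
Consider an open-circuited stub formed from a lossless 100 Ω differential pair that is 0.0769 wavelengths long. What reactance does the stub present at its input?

X_in ≈ -191 Ω (capacitive)

βl = 2π × 0.0769 = 27.7°
tan(βl) = 0.525
For an open-circuited stub, Z_in = −jZ_0·cot(βl) = −jZ_0/tan(βl)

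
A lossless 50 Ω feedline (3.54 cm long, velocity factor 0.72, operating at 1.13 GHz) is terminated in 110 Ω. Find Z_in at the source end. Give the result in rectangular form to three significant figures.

Z_in ≈ 26 − j16.5 Ω

λ = v/f = 0.72·c / 1.13 GHz = 0.191 m
βl = 2π·l/λ = 2π × 0.185 = 66.7°
tan(βl) = tan(66.7°) = 2.32
Z_in = Z_0·(Z_L + jZ_0·tanβl)/(Z_0 + jZ_L·tanβl)
     = 50·(110 + j116)/(50 + j255)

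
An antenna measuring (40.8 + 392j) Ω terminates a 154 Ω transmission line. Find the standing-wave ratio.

VSWR ≈ 28.5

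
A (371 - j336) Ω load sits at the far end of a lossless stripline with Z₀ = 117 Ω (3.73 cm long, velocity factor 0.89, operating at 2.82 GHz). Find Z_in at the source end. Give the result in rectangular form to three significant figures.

Z_in ≈ 77 + j188 Ω

λ = v/f = 0.89·c / 2.82 GHz = 0.0947 m
βl = 2π·l/λ = 2π × 0.394 = 142°
tan(βl) = tan(142°) = -0.786
Z_in = Z_0·(Z_L + jZ_0·tanβl)/(Z_0 + jZ_L·tanβl)
     = 117·(371 − j428)/(-147 − j292)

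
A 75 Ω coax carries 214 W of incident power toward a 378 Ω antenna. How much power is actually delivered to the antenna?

P_delivered ≈ 118 W

Γ = (378 − 75)/(378 + 75) = 0.669
|Γ|² = 0.447
P_refl = |Γ|²·P_inc = 95.7 W, P_del = (1 − |Γ|²)·P_inc = 118 W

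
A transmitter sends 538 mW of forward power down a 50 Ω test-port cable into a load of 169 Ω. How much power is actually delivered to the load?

Γ = (169 − 50)/(169 + 50) = 0.543
|Γ|² = 0.295
P_refl = |Γ|²·P_inc = 159 mW, P_del = (1 − |Γ|²)·P_inc = 379 mW

P_delivered ≈ 379 mW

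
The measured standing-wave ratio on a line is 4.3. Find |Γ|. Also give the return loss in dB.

|Γ| = (S − 1)/(S + 1) = (4.3 − 1)/(4.3 + 1) = 3.3/5.3
RL = −20·log₁₀|Γ| = −20·log₁₀(0.623)

|Γ| ≈ 0.623; return loss ≈ 4.12 dB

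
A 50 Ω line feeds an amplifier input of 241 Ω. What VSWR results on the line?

VSWR ≈ 4.82

Γ = (241 − 50)/(241 + 50) = 0.656
VSWR = (1 + 0.656)/(1 − 0.656)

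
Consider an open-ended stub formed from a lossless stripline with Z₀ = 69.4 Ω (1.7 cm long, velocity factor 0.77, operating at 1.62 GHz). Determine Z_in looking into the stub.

λ = v/f = 0.77·c / 1.62 GHz = 0.143 m
βl = 2π·l/λ = 2π × 0.119 = 42.9°
tan(βl) = 0.93
For an open-ended stub, Z_in = −jZ_0·cot(βl) = −jZ_0/tan(βl)

Z_in ≈ −j74.6 Ω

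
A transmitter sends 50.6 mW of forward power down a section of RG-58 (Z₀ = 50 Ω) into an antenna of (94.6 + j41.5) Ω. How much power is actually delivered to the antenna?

P_delivered ≈ 42.3 mW

|Γ| = |(44.6 + j41.5)/(144.6 + j41.5)| = 0.405
|Γ|² = 0.164
P_refl = |Γ|²·P_inc = 8.3 mW, P_del = (1 − |Γ|²)·P_inc = 42.3 mW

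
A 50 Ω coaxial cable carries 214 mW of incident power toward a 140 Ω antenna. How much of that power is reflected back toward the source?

P_reflected ≈ 48 mW

Γ = (140 − 50)/(140 + 50) = 0.474
|Γ|² = 0.224
P_refl = |Γ|²·P_inc = 48 mW, P_del = (1 − |Γ|²)·P_inc = 166 mW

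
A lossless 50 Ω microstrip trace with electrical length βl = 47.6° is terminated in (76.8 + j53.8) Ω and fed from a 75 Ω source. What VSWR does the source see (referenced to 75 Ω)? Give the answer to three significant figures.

VSWR ≈ 2.21

tan(βl) = 1.1
Z_in = Z_0·(Z_L + jZ_0·tanβl)/(Z_0 + jZ_L·tanβl) = 59 − j51.9 Ω
Γ_s = (Z_in − Z_s)/(Z_in + Z_s) = (-16 − j51.9)/(134 − j51.9), |Γ_s| = 0.378
VSWR = (1 + |Γ_s|)/(1 − |Γ_s|)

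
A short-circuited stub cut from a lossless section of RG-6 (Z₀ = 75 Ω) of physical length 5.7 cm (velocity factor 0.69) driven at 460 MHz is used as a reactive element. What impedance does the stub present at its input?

Z_in ≈ +j76.6 Ω

λ = v/f = 0.69·c / 460 MHz = 0.45 m
βl = 2π·l/λ = 2π × 0.127 = 45.6°
tan(βl) = 1.02
For a short-circuited stub, Z_in = jZ_0·tan(βl)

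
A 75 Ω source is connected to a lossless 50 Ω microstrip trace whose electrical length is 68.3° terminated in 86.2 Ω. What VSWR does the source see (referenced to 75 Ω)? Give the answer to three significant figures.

tan(βl) = 2.51
Z_in = Z_0·(Z_L + jZ_0·tanβl)/(Z_0 + jZ_L·tanβl) = 31.9 − j12.5 Ω
Γ_s = (Z_in − Z_s)/(Z_in + Z_s) = (-43.1 − j12.5)/(107 − j12.5), |Γ_s| = 0.417
VSWR = (1 + |Γ_s|)/(1 − |Γ_s|)

VSWR ≈ 2.43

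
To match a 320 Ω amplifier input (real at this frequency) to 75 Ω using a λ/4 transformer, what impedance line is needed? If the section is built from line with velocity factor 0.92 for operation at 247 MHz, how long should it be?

Z_qwt = √(Z_0·R_L) = √(75 × 320) = √24000
λ = 0.92·c/f = 1.12 m, so l = λ/4 = 0.279 m

Z_qwt ≈ 155 Ω; length ≈ 27.9 cm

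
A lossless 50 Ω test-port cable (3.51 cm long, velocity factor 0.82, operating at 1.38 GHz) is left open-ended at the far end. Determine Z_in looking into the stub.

Z_in ≈ −j17.3 Ω

λ = v/f = 0.82·c / 1.38 GHz = 0.178 m
βl = 2π·l/λ = 2π × 0.197 = 70.9°
tan(βl) = 2.89
For an open-ended stub, Z_in = −jZ_0·cot(βl) = −jZ_0/tan(βl)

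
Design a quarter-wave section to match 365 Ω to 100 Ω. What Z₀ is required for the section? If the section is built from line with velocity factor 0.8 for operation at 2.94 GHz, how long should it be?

Z_qwt ≈ 191 Ω; length ≈ 2.04 cm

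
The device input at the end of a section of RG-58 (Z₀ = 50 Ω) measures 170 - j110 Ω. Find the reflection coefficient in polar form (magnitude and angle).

Γ = (Z_L − Z_0)/(Z_L + Z_0) = (120 − j110)/(220 − j110)
|Γ| = 163/246 = 0.662

Γ ≈ 0.662 ∠ -15.9°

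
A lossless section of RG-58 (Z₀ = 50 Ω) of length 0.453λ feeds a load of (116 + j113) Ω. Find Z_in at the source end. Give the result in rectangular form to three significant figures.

βl = 2π × 0.453 = 163°
tan(βl) = tan(163°) = -0.304
Z_in = Z_0·(Z_L + jZ_0·tanβl)/(Z_0 + jZ_L·tanβl)
     = 50·(116 + j97.8)/(84.4 − j35.3)

Z_in ≈ 37.9 + j73.8 Ω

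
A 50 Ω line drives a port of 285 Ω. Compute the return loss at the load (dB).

Γ = (285 − 50)/(285 + 50) = 0.701
RL = −20·log₁₀|Γ| = −20·log₁₀(0.701)

RL ≈ 3.08 dB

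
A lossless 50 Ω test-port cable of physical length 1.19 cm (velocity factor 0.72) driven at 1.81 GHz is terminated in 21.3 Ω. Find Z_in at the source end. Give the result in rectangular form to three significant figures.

λ = v/f = 0.72·c / 1.81 GHz = 0.119 m
βl = 2π·l/λ = 2π × 0.0997 = 35.9°
tan(βl) = tan(35.9°) = 0.724
Z_in = Z_0·(Z_L + jZ_0·tanβl)/(Z_0 + jZ_L·tanβl)
     = 50·(21.3 + j36.2)/(50 + j15.4)

Z_in ≈ 29.6 + j27.1 Ω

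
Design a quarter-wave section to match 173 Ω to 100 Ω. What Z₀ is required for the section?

Z_qwt ≈ 132 Ω

Z_qwt = √(Z_0·R_L) = √(100 × 173) = √17300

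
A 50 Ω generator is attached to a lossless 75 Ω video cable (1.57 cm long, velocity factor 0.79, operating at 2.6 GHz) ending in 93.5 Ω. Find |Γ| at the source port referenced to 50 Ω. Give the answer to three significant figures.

|Γ| ≈ 0.168

λ = v/f = 0.79·c / 2.6 GHz = 0.0912 m
βl = 2π·l/λ = 2π × 0.172 = 62°
tan(βl) = 1.88
Z_in = Z_0·(Z_L + jZ_0·tanβl)/(Z_0 + jZ_L·tanβl) = 65.3 − j12 Ω
Γ_s = (Z_in − Z_s)/(Z_in + Z_s) = (15.3 − j12)/(115 − j12), |Γ_s| = 0.168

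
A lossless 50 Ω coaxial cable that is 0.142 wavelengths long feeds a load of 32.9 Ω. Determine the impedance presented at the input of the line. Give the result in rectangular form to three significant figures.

Z_in ≈ 50.1 + j21.1 Ω

βl = 2π × 0.142 = 51.1°
tan(βl) = tan(51.1°) = 1.24
Z_in = Z_0·(Z_L + jZ_0·tanβl)/(Z_0 + jZ_L·tanβl)
     = 50·(32.9 + j62)/(50 + j40.8)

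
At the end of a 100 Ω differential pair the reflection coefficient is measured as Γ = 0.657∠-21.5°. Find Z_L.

Z_L ≈ 272 − j230 Ω

Z_L = Z_0·(1 + Γ)/(1 − Γ) = 100·(1.61 − j0.241)/(0.389 + j0.241)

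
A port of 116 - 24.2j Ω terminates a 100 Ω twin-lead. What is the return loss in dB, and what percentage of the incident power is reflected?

Γ = (16 − j24.2)/(216 − j24.2), |Γ| = 0.133
RL = −20·log₁₀(0.133) = 17.5 dB
P_refl/P_inc = |Γ|² = 0.0178

RL ≈ 17.5 dB; 1.78% of incident power reflected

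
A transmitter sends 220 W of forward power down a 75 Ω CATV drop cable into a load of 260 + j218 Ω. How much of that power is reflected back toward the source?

P_reflected ≈ 113 W

|Γ| = |(185 + j218)/(335 + j218)| = 0.715
|Γ|² = 0.512
P_refl = |Γ|²·P_inc = 113 W, P_del = (1 − |Γ|²)·P_inc = 107 W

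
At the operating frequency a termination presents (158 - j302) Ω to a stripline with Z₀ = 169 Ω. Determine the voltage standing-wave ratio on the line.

Γ = (Z_L − Z_0)/(Z_L + Z_0) = (-11 − j302)/(327 − j302)
|Γ| = 302/445 = 0.679
VSWR = (1 + |Γ|)/(1 − |Γ|) = 1.68/0.321

VSWR ≈ 5.23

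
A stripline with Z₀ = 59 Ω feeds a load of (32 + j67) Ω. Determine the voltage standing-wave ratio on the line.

Γ = (Z_L − Z_0)/(Z_L + Z_0) = (-27 + j67)/(91 + j67)
|Γ| = 72.2/113 = 0.639
VSWR = (1 + |Γ|)/(1 − |Γ|) = 1.64/0.361

VSWR ≈ 4.54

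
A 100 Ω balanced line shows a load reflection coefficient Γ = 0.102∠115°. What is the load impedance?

Z_L = Z_0·(1 + Γ)/(1 − Γ) = 100·(0.957 + j0.0924)/(1.04 − j0.0924)

Z_L ≈ 90.2 + j16.9 Ω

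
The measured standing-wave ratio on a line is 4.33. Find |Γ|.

|Γ| = (S − 1)/(S + 1) = (4.33 − 1)/(4.33 + 1) = 3.33/5.33

|Γ| ≈ 0.625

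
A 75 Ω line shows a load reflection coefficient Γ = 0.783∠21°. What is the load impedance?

Z_L = Z_0·(1 + Γ)/(1 − Γ) = 75·(1.73 + j0.281)/(0.269 − j0.281)

Z_L ≈ 192 + j279 Ω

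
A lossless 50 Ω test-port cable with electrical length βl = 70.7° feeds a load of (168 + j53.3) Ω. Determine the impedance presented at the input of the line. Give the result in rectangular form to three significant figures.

Z_in ≈ 16 − j20.9 Ω

tan(βl) = tan(70.7°) = 2.86
Z_in = Z_0·(Z_L + jZ_0·tanβl)/(Z_0 + jZ_L·tanβl)
     = 50·(168 + j196)/(-102 + j480)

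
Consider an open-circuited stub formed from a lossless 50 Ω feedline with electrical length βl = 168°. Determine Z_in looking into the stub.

tan(βl) = -0.213
For an open-circuited stub, Z_in = −jZ_0·cot(βl) = −jZ_0/tan(βl)

Z_in ≈ +j235 Ω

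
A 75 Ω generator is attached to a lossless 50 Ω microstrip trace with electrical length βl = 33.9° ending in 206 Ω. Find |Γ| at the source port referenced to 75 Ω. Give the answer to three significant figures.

|Γ| ≈ 0.588

tan(βl) = 0.672
Z_in = Z_0·(Z_L + jZ_0·tanβl)/(Z_0 + jZ_L·tanβl) = 34.5 − j61.9 Ω
Γ_s = (Z_in − Z_s)/(Z_in + Z_s) = (-40.5 − j61.9)/(110 − j61.9), |Γ_s| = 0.588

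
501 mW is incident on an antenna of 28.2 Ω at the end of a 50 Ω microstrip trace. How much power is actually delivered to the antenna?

P_delivered ≈ 462 mW

Γ = (28.2 − 50)/(28.2 + 50) = -0.279
|Γ|² = 0.0777
P_refl = |Γ|²·P_inc = 38.9 mW, P_del = (1 − |Γ|²)·P_inc = 462 mW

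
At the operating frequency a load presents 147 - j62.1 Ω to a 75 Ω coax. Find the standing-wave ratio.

VSWR ≈ 2.4

Γ = (Z_L − Z_0)/(Z_L + Z_0) = (72 − j62.1)/(222 − j62.1)
|Γ| = 95.1/231 = 0.412
VSWR = (1 + |Γ|)/(1 − |Γ|) = 1.41/0.588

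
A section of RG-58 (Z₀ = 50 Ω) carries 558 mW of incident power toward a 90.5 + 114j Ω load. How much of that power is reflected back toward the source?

P_reflected ≈ 249 mW

|Γ| = |(40.5 + j114)/(140.5 + j114)| = 0.669
|Γ|² = 0.447
P_refl = |Γ|²·P_inc = 249 mW, P_del = (1 − |Γ|²)·P_inc = 309 mW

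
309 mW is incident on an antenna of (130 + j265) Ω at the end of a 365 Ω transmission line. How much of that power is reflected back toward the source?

P_reflected ≈ 123 mW

|Γ| = |(-235 + j265)/(495 + j265)| = 0.631
|Γ|² = 0.398
P_refl = |Γ|²·P_inc = 123 mW, P_del = (1 − |Γ|²)·P_inc = 186 mW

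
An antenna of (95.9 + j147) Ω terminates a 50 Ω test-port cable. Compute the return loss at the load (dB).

Γ = (45.9 + j147)/(145.9 + j147), |Γ| = 0.744
RL = −20·log₁₀|Γ| = −20·log₁₀(0.744)

RL ≈ 2.57 dB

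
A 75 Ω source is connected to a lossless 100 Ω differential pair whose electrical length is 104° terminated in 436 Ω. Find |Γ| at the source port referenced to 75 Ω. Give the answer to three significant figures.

|Γ| ≈ 0.548

tan(βl) = -4.01
Z_in = Z_0·(Z_L + jZ_0·tanβl)/(Z_0 + jZ_L·tanβl) = 24.3 + j23.5 Ω
Γ_s = (Z_in − Z_s)/(Z_in + Z_s) = (-50.7 + j23.5)/(99.3 + j23.5), |Γ_s| = 0.548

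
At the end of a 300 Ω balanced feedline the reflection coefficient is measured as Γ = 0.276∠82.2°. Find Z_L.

Z_L = Z_0·(1 + Γ)/(1 − Γ) = 300·(1.04 + j0.273)/(0.963 − j0.273)

Z_L ≈ 277 + j164 Ω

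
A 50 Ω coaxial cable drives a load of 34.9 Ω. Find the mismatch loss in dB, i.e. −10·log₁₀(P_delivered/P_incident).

mismatch loss ≈ 0.14 dB

Γ = (34.9 − 50)/(34.9 + 50) = -0.178
|Γ|² = 0.0316, so P_del/P_inc = 1 − |Γ|² = 0.968
ML = −10·log₁₀(1 − |Γ|²)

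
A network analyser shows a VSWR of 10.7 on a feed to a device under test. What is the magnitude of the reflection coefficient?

|Γ| = (S − 1)/(S + 1) = (10.7 − 1)/(10.7 + 1) = 9.7/11.7

|Γ| ≈ 0.829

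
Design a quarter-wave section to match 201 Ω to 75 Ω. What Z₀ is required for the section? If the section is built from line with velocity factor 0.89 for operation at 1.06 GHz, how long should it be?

Z_qwt ≈ 123 Ω; length ≈ 6.3 cm

Z_qwt = √(Z_0·R_L) = √(75 × 201) = √15080
λ = 0.89·c/f = 0.252 m, so l = λ/4 = 0.063 m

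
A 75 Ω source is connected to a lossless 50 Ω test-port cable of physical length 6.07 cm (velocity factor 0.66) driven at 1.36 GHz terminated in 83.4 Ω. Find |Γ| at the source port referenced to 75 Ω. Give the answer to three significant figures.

λ = v/f = 0.66·c / 1.36 GHz = 0.146 m
βl = 2π·l/λ = 2π × 0.417 = 150°
tan(βl) = -0.575
Z_in = Z_0·(Z_L + jZ_0·tanβl)/(Z_0 + jZ_L·tanβl) = 57.8 + j26.7 Ω
Γ_s = (Z_in − Z_s)/(Z_in + Z_s) = (-17.2 + j26.7)/(133 + j26.7), |Γ_s| = 0.234

|Γ| ≈ 0.234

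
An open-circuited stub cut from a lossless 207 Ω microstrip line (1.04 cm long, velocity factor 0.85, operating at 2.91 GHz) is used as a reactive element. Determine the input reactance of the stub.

X_in ≈ -224 Ω (capacitive)

λ = v/f = 0.85·c / 2.91 GHz = 0.0876 m
βl = 2π·l/λ = 2π × 0.119 = 42.7°
tan(βl) = 0.924
For an open-circuited stub, Z_in = −jZ_0·cot(βl) = −jZ_0/tan(βl)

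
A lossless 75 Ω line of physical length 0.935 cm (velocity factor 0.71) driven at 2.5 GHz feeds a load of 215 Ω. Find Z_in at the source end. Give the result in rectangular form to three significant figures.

λ = v/f = 0.71·c / 2.5 GHz = 0.0852 m
βl = 2π·l/λ = 2π × 0.11 = 39.5°
tan(βl) = tan(39.5°) = 0.825
Z_in = Z_0·(Z_L + jZ_0·tanβl)/(Z_0 + jZ_L·tanβl)
     = 75·(215 + j61.8)/(75 + j177)

Z_in ≈ 54.8 − j67.8 Ω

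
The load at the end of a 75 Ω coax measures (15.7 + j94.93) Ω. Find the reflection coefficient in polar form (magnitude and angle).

Γ ≈ 0.853 ∠ 75.7°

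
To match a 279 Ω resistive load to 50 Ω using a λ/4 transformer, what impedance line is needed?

Z_qwt ≈ 118 Ω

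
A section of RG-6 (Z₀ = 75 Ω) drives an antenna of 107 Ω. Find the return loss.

Γ = (107 − 75)/(107 + 75) = 0.176
RL = −20·log₁₀|Γ| = −20·log₁₀(0.176)

RL ≈ 15.1 dB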